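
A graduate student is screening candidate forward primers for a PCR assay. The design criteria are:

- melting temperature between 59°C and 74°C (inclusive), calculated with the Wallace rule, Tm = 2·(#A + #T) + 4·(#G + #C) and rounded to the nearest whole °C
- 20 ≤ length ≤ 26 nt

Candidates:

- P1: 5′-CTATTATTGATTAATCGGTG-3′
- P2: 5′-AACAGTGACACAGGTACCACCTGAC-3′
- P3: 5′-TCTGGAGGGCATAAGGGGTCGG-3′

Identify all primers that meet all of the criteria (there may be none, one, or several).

P1 (20 nt, A=5 T=9 G=4 C=2): Tm = 2·14 + 4·6 = 52°C, outside 59–74°C ✗; length 20 ✓ — fails.
P2 (25 nt, A=9 T=3 G=5 C=8): Tm = 2·12 + 4·13 = 76°C, outside 59–74°C ✗; length 25 ✓ — fails.
P3 (22 nt, A=4 T=4 G=11 C=3): Tm = 2·8 + 4·14 = 72°C ✓; length 22 ✓ — passes.

P3 only.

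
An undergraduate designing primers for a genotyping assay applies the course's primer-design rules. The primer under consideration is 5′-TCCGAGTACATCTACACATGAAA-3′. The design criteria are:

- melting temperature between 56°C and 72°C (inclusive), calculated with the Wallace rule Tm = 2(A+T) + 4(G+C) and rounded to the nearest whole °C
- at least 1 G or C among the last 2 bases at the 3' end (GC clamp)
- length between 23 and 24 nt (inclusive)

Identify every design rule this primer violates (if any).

Fails: GC clamp.

Base counts: A=9, T=5, G=3, C=6 (length 23).
Tm: Tm = 2·14 + 4·9 = 64°C ✓
GC clamp: 3' end AA has 0 G/C, need ≥1 ✗
length: length 23 ✓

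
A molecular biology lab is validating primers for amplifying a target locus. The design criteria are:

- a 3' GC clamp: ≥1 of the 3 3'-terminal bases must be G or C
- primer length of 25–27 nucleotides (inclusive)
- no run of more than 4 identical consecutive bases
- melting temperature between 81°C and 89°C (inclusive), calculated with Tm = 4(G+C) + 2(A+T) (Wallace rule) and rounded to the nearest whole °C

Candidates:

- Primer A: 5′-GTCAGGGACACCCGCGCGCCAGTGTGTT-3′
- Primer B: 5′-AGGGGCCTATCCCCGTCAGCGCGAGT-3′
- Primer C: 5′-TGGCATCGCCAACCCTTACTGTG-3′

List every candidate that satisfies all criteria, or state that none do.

Primer B only.

Primer A (28 nt, A=4 T=5 G=10 C=9): 3' end GTT has 1 G/C ✓; length 28, outside 25–27 ✗; longest run = 3 ✓; Tm = 2·9 + 4·19 = 94°C, outside 81–89°C ✗ — fails.
Primer B (26 nt, A=4 T=4 G=9 C=9): 3' end AGT has 1 G/C ✓; length 26 ✓; longest run = 4 ✓; Tm = 2·8 + 4·18 = 88°C ✓ — passes.
Primer C (23 nt, A=4 T=6 G=5 C=8): 3' end GTG has 2 G/C ✓; length 23, outside 25–27 ✗; longest run = 3 ✓; Tm = 2·10 + 4·13 = 72°C, outside 81–89°C ✗ — fails.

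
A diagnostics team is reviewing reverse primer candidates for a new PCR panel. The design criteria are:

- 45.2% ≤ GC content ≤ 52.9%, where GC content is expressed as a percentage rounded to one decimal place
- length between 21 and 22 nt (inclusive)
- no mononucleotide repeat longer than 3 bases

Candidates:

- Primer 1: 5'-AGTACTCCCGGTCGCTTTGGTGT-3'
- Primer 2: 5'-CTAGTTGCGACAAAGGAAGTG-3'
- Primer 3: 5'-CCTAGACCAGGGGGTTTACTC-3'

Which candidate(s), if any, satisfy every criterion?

Primer 1 (23 nt, A=2 T=8 G=7 C=6): GC 13/23 = 56.5%, outside 45.2–52.9% ✗; length 23, outside 21–22 ✗; longest run = 3 ✓ — fails.
Primer 2 (21 nt, A=7 T=4 G=7 C=3): GC 10/21 = 47.6% ✓; length 21 ✓; longest run = 3 ✓ — passes.
Primer 3 (21 nt, A=4 T=5 G=6 C=6): GC 12/21 = 57.1%, outside 45.2–52.9% ✗; length 21 ✓; longest run = 5, exceeds 3 ✗ — fails.

Primer 2 only.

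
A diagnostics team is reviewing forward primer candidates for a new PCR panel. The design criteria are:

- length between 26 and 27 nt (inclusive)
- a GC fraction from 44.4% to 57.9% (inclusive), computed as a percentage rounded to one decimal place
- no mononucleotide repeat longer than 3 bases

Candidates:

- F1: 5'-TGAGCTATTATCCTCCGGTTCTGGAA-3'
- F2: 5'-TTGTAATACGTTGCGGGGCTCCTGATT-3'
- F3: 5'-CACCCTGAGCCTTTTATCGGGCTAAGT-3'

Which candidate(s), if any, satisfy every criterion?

F1 (26 nt, A=5 T=9 G=6 C=6): length 26 ✓; GC 12/26 = 46.2% ✓; longest run = 2 ✓ — passes.
F2 (27 nt, A=4 T=10 G=8 C=5): length 27 ✓; GC 13/27 = 48.1% ✓; longest run = 4, exceeds 3 ✗ — fails.
F3 (27 nt, A=5 T=8 G=6 C=8): length 27 ✓; GC 14/27 = 51.9% ✓; longest run = 4, exceeds 3 ✗ — fails.

F1 only.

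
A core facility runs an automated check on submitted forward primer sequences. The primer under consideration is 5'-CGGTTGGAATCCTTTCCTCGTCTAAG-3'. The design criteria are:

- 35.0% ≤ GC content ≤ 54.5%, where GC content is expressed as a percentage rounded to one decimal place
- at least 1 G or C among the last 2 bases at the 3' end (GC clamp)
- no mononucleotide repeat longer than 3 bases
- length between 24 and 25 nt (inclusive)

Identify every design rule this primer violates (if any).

Fails: length.

Base counts: A=4, T=9, G=6, C=7 (length 26).
GC content: GC 13/26 = 50.0% ✓
GC clamp: 3' end AG has 1 G/C ✓
homopolymer run: longest run = 3 ✓
length: length 26, outside 24–25 ✗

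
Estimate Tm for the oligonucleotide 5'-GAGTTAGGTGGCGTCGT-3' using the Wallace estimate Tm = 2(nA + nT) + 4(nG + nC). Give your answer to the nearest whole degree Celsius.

54°C

Base counts: A=2, T=5, G=8, C=2 (length 17).
Tm = 2·(2+5) + 4·(8+2) = 2·7 + 4·10 = 14 + 40 = 54°C.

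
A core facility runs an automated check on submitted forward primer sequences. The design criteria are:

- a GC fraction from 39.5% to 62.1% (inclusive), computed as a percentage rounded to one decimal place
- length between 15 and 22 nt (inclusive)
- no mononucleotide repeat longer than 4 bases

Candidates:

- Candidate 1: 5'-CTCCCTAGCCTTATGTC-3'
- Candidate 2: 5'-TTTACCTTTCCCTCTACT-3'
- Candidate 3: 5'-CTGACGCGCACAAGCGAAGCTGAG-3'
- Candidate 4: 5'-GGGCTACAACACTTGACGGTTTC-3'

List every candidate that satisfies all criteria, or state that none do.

Candidate 1 (17 nt, A=2 T=6 G=2 C=7): GC 9/17 = 52.9% ✓; length 17 ✓; longest run = 3 ✓ — passes.
Candidate 2 (18 nt, A=2 T=9 G=0 C=7): GC 7/18 = 38.9%, outside 39.5–62.1% ✗; length 18 ✓; longest run = 3 ✓ — fails.
Candidate 3 (24 nt, A=7 T=2 G=8 C=7): GC 15/24 = 62.5%, outside 39.5–62.1% ✗; length 24, outside 15–22 ✗; longest run = 2 ✓ — fails.
Candidate 4 (23 nt, A=5 T=6 G=6 C=6): GC 12/23 = 52.2% ✓; length 23, outside 15–22 ✗; longest run = 3 ✓ — fails.

Candidate 1 only.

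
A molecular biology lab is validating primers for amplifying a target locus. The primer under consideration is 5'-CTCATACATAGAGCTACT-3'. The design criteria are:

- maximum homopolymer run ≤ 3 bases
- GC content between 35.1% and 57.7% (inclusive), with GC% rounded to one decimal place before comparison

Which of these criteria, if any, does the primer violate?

Base counts: A=6, T=5, G=2, C=5 (length 18).
homopolymer run: longest run = 1 ✓
GC content: GC 7/18 = 38.9% ✓

Meets all criteria.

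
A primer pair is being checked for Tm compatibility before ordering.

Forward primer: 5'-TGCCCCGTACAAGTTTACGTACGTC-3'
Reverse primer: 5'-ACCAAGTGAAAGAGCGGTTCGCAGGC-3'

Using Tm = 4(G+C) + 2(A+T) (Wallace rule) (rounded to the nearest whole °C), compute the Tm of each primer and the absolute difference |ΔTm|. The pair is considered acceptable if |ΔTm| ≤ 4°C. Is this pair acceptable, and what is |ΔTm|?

Forward: A=5 T=7 G=5 C=8 → Tm = 2·12 + 4·13 = 76°C.
Reverse: A=8 T=3 G=9 C=6 → Tm = 2·11 + 4·15 = 82°C.
|ΔTm| = |76 − 82| = 6°C, > 4°C.

|ΔTm| = 6°C; the pair is not acceptable.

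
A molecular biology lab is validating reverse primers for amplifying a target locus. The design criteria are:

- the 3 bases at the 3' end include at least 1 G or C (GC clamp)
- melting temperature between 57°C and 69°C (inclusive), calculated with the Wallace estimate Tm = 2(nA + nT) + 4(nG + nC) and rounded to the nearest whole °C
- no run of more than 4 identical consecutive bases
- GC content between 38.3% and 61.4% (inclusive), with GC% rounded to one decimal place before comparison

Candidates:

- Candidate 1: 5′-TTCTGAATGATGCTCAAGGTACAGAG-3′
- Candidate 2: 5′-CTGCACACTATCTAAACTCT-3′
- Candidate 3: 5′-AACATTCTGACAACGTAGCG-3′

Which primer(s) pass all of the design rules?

Candidate 1 (26 nt, A=8 T=7 G=7 C=4): 3' end GAG has 2 G/C ✓; Tm = 2·15 + 4·11 = 74°C, outside 57–69°C ✗; longest run = 2 ✓; GC 11/26 = 42.3% ✓ — fails.
Candidate 2 (20 nt, A=6 T=6 G=1 C=7): 3' end TCT has 1 G/C ✓; Tm = 2·12 + 4·8 = 56°C, outside 57–69°C ✗; longest run = 3 ✓; GC 8/20 = 40.0% ✓ — fails.
Candidate 3 (20 nt, A=7 T=4 G=4 C=5): 3' end GCG has 3 G/C ✓; Tm = 2·11 + 4·9 = 58°C ✓; longest run = 2 ✓; GC 9/20 = 45.0% ✓ — passes.

Candidate 3 only.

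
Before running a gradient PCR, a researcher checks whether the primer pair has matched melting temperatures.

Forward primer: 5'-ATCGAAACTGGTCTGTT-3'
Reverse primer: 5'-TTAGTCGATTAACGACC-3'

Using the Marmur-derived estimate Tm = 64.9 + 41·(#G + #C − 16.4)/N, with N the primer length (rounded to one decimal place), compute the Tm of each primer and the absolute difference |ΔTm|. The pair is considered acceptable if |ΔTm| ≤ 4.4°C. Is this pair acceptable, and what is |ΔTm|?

Forward: G+C = 7, N = 17 → Tm = 64.9 + 41·(7 − 16.4)/17 = 42.2°C.
Reverse: G+C = 7, N = 17 → Tm = 64.9 + 41·(7 − 16.4)/17 = 42.2°C.
|ΔTm| = |42.2 − 42.2| = 0.0°C, ≤ 4.4°C.

|ΔTm| = 0.0°C; the pair is acceptable.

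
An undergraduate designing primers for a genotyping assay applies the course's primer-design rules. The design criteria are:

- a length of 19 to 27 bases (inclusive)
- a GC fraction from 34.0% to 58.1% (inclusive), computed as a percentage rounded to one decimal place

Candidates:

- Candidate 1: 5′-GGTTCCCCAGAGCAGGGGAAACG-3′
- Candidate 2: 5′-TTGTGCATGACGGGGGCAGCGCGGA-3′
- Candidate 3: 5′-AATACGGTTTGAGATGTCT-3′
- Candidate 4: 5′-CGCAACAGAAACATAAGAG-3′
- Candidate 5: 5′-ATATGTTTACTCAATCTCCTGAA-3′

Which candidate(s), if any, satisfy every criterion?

Candidate 1 (23 nt, A=6 T=2 G=9 C=6): length 23 ✓; GC 15/23 = 65.2%, outside 34.0–58.1% ✗ — fails.
Candidate 2 (25 nt, A=4 T=4 G=12 C=5): length 25 ✓; GC 17/25 = 68.0%, outside 34.0–58.1% ✗ — fails.
Candidate 3 (19 nt, A=5 T=7 G=5 C=2): length 19 ✓; GC 7/19 = 36.8% ✓ — passes.
Candidate 4 (19 nt, A=10 T=1 G=4 C=4): length 19 ✓; GC 8/19 = 42.1% ✓ — passes.
Candidate 5 (23 nt, A=7 T=9 G=2 C=5): length 23 ✓; GC 7/23 = 30.4%, outside 34.0–58.1% ✗ — fails.

Candidate 3 and Candidate 4.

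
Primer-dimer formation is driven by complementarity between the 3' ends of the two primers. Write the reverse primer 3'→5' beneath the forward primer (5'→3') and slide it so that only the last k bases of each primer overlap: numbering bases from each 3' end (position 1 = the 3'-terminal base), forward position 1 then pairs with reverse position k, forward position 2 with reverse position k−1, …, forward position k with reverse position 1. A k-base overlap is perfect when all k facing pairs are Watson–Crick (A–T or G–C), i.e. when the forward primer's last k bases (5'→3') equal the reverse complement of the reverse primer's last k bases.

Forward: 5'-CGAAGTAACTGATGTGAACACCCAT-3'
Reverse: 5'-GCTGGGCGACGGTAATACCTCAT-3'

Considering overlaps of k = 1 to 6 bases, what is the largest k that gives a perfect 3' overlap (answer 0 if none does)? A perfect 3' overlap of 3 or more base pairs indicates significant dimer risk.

Last 6 bases (5'→3') — forward …ACCCAT, reverse …CCTCAT.
Reverse complement of the reverse primer's last 6 bases: ATGAGG; its first k bases are the reverse complement of the reverse primer's last k bases, so a perfect k-base overlap needs the forward primer's last k bases to equal them.
Comparing (forward last k vs required): k=1: T vs A ✗; k=2: AT vs AT ✓; k=3: CAT vs ATG ✗; k=4: CCAT vs ATGA ✗; k=5: CCCAT vs ATGAG ✗; k=6: ACCCAT vs ATGAGG ✗.
Only k = 2 is perfect, so the longest perfect 3' overlap is 2.

Longest perfect overlap: 2 complementary base pairs; below the dimer-risk threshold (threshold 3).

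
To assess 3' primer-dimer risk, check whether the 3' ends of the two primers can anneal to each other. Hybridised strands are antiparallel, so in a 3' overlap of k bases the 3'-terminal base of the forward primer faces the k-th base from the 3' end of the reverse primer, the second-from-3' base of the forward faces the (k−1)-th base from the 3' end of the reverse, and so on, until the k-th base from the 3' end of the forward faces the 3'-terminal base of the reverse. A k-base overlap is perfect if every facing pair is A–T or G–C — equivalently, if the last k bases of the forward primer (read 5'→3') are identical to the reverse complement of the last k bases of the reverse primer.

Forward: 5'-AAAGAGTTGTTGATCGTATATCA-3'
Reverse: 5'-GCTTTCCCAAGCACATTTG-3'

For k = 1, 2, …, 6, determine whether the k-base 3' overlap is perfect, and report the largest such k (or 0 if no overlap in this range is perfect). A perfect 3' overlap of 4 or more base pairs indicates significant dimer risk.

Last 6 bases (5'→3') — forward …ATATCA, reverse …CATTTG.
Reverse complement of the reverse primer's last 6 bases: CAAATG; its first k bases are the reverse complement of the reverse primer's last k bases, so a perfect k-base overlap needs the forward primer's last k bases to equal them.
Comparing (forward last k vs required): k=1: A vs C ✗; k=2: CA vs CA ✓; k=3: TCA vs CAA ✗; k=4: ATCA vs CAAA ✗; k=5: TATCA vs CAAAT ✗; k=6: ATATCA vs CAAATG ✗.
Only k = 2 is perfect, so the longest perfect 3' overlap is 2.

Longest perfect overlap: 2 complementary base pairs; below the dimer-risk threshold (threshold 4).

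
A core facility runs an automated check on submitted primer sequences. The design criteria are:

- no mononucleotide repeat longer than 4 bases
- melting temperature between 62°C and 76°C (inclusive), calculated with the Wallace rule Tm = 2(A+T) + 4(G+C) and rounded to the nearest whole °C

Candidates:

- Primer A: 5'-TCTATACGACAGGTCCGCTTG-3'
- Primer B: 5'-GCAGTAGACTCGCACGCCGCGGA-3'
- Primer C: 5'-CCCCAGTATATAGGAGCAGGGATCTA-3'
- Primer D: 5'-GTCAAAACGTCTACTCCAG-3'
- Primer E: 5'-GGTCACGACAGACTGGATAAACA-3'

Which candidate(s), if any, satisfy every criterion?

Primer A (21 nt, A=4 T=6 G=5 C=6): longest run = 2 ✓; Tm = 2·10 + 4·11 = 64°C ✓ — passes.
Primer B (23 nt, A=5 T=2 G=8 C=8): longest run = 2 ✓; Tm = 2·7 + 4·16 = 78°C, outside 62–76°C ✗ — fails.
Primer C (26 nt, A=8 T=5 G=7 C=6): longest run = 4 ✓; Tm = 2·13 + 4·13 = 78°C, outside 62–76°C ✗ — fails.
Primer D (19 nt, A=6 T=4 G=3 C=6): longest run = 4 ✓; Tm = 2·10 + 4·9 = 56°C, outside 62–76°C ✗ — fails.
Primer E (23 nt, A=9 T=3 G=6 C=5): longest run = 3 ✓; Tm = 2·12 + 4·11 = 68°C ✓ — passes.

Primer A and Primer E.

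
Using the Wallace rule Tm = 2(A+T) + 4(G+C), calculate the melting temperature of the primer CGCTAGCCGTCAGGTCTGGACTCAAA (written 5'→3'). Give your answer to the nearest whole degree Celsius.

82°C

Base counts: A=6, T=5, G=7, C=8 (length 26).
Tm = 2·(6+5) + 4·(7+8) = 2·11 + 4·15 = 22 + 60 = 82°C.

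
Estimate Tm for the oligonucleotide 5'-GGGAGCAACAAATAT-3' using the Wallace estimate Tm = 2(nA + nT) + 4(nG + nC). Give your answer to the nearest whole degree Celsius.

Base counts: A=7, T=2, G=4, C=2 (length 15).
Tm = 2·(7+2) + 4·(4+2) = 2·9 + 4·6 = 18 + 24 = 42°C.

42°C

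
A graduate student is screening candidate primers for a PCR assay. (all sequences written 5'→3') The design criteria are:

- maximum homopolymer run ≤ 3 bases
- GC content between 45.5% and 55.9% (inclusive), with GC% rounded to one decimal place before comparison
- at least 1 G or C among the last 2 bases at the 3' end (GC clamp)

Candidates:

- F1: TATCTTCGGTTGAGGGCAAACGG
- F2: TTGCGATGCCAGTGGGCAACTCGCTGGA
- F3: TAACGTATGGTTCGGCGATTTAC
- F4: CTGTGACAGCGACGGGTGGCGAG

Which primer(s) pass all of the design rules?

F1 (23 nt, A=5 T=6 G=8 C=4): longest run = 3 ✓; GC 12/23 = 52.2% ✓; 3' end GG has 2 G/C ✓ — passes.
F2 (28 nt, A=5 T=6 G=10 C=7): longest run = 3 ✓; GC 17/28 = 60.7%, outside 45.5–55.9% ✗; 3' end GA has 1 G/C ✓ — fails.
F3 (23 nt, A=5 T=8 G=6 C=4): longest run = 3 ✓; GC 10/23 = 43.5%, outside 45.5–55.9% ✗; 3' end AC has 1 G/C ✓ — fails.
F4 (23 nt, A=4 T=3 G=11 C=5): longest run = 3 ✓; GC 16/23 = 69.6%, outside 45.5–55.9% ✗; 3' end AG has 1 G/C ✓ — fails.

F1 only.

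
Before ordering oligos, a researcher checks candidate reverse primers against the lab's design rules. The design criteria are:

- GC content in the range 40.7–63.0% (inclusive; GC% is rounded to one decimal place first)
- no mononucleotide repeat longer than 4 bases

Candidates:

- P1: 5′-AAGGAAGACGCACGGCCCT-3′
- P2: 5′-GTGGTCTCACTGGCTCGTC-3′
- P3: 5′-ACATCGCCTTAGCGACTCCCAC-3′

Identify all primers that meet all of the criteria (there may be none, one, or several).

P1 (19 nt, A=6 T=1 G=6 C=6): GC 12/19 = 63.2%, outside 40.7–63.0% ✗; longest run = 3 ✓ — fails.
P2 (19 nt, A=1 T=6 G=6 C=6): GC 12/19 = 63.2%, outside 40.7–63.0% ✗; longest run = 2 ✓ — fails.
P3 (22 nt, A=5 T=4 G=3 C=10): GC 13/22 = 59.1% ✓; longest run = 3 ✓ — passes.

P3 only.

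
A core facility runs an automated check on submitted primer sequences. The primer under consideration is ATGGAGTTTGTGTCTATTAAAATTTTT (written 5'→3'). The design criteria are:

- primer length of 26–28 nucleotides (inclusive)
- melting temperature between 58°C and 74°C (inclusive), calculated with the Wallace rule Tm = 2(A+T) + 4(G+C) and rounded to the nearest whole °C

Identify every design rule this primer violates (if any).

Meets all criteria.

Base counts: A=7, T=14, G=5, C=1 (length 27).
length: length 27 ✓
Tm: Tm = 2·21 + 4·6 = 66°C ✓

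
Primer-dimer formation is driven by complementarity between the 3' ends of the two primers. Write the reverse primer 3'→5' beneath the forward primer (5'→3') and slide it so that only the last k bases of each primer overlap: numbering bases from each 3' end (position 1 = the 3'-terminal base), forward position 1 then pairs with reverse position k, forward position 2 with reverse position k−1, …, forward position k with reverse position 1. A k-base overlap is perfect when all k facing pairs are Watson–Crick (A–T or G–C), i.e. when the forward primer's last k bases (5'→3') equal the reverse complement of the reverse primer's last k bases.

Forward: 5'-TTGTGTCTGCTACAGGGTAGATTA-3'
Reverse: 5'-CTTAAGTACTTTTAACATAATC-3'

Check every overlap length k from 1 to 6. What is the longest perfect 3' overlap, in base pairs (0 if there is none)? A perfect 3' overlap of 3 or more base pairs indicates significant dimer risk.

Last 6 bases (5'→3') — forward …AGATTA, reverse …ATAATC.
Reverse complement of the reverse primer's last 6 bases: GATTAT; its first k bases are the reverse complement of the reverse primer's last k bases, so a perfect k-base overlap needs the forward primer's last k bases to equal them.
Comparing (forward last k vs required): k=1: A vs G ✗; k=2: TA vs GA ✗; k=3: TTA vs GAT ✗; k=4: ATTA vs GATT ✗; k=5: GATTA vs GATTA ✓; k=6: AGATTA vs GATTAT ✗.
Only k = 5 is perfect, so the longest perfect 3' overlap is 5.

Longest perfect overlap: 5 complementary base pairs; significant dimer risk (threshold 3).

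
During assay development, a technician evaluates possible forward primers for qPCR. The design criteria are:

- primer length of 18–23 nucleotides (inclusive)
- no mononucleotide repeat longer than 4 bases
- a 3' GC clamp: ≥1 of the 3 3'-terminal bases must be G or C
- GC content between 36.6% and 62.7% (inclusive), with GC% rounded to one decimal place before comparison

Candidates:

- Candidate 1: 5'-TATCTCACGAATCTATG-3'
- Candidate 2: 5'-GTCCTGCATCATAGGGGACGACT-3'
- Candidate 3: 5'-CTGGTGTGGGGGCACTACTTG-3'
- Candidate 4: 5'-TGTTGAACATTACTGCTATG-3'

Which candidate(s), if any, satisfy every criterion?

Candidate 2 only.

Candidate 1 (17 nt, A=5 T=6 G=2 C=4): length 17, outside 18–23 ✗; longest run = 2 ✓; 3' end ATG has 1 G/C ✓; GC 6/17 = 35.3%, outside 36.6–62.7% ✗ — fails.
Candidate 2 (23 nt, A=5 T=5 G=7 C=6): length 23 ✓; longest run = 4 ✓; 3' end ACT has 1 G/C ✓; GC 13/23 = 56.5% ✓ — passes.
Candidate 3 (21 nt, A=2 T=6 G=9 C=4): length 21 ✓; longest run = 5, exceeds 4 ✗; 3' end TTG has 1 G/C ✓; GC 13/21 = 61.9% ✓ — fails.
Candidate 4 (20 nt, A=5 T=8 G=4 C=3): length 20 ✓; longest run = 2 ✓; 3' end ATG has 1 G/C ✓; GC 7/20 = 35.0%, outside 36.6–62.7% ✗ — fails.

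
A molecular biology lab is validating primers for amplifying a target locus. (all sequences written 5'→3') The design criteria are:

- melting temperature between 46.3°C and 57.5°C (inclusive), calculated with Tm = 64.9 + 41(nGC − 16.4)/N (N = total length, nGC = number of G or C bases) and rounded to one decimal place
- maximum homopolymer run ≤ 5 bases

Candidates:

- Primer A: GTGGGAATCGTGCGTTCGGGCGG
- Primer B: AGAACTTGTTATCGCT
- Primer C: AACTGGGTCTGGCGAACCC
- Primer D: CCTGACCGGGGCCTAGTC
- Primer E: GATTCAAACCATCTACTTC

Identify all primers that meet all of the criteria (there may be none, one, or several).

Primer C and Primer D.

Primer A (23 nt, A=2 T=5 G=12 C=4): Tm = 64.9 + 41·(16 − 16.4)/23 = 64.2°C, outside 46.3–57.5°C ✗; longest run = 3 ✓ — fails.
Primer B (16 nt, A=4 T=6 G=3 C=3): Tm = 64.9 + 41·(6 − 16.4)/16 = 38.3°C, outside 46.3–57.5°C ✗; longest run = 2 ✓ — fails.
Primer C (19 nt, A=4 T=3 G=6 C=6): Tm = 64.9 + 41·(12 − 16.4)/19 = 55.4°C ✓; longest run = 3 ✓ — passes.
Primer D (18 nt, A=2 T=3 G=6 C=7): Tm = 64.9 + 41·(13 − 16.4)/18 = 57.2°C ✓; longest run = 4 ✓ — passes.
Primer E (19 nt, A=6 T=6 G=1 C=6): Tm = 64.9 + 41·(7 − 16.4)/19 = 44.6°C, outside 46.3–57.5°C ✗; longest run = 3 ✓ — fails.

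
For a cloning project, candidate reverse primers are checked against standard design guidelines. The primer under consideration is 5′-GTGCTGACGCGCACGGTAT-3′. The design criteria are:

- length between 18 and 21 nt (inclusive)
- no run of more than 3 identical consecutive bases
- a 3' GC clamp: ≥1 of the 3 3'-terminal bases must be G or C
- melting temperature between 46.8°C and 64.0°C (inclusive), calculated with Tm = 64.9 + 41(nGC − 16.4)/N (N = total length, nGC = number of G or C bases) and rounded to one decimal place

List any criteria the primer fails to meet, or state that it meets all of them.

Fails: GC clamp.

Base counts: A=3, T=4, G=7, C=5 (length 19).
length: length 19 ✓
homopolymer run: longest run = 2 ✓
GC clamp: 3' end TAT has 0 G/C, need ≥1 ✗
Tm: Tm = 64.9 + 41·(12 − 16.4)/19 = 55.4°C ✓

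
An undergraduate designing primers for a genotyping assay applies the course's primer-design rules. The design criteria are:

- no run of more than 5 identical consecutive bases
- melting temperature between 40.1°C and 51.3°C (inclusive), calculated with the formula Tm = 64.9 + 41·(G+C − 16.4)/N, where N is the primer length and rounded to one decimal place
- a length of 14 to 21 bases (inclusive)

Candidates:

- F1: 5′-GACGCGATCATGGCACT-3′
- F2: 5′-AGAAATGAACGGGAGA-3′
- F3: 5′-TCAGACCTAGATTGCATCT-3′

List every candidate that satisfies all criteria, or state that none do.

F1, F2 and F3.

F1 (17 nt, A=4 T=3 G=5 C=5): longest run = 2 ✓; Tm = 64.9 + 41·(10 − 16.4)/17 = 49.5°C ✓; length 17 ✓ — passes.
F2 (16 nt, A=8 T=1 G=6 C=1): longest run = 3 ✓; Tm = 64.9 + 41·(7 − 16.4)/16 = 40.8°C ✓; length 16 ✓ — passes.
F3 (19 nt, A=5 T=6 G=3 C=5): longest run = 2 ✓; Tm = 64.9 + 41·(8 − 16.4)/19 = 46.8°C ✓; length 19 ✓ — passes.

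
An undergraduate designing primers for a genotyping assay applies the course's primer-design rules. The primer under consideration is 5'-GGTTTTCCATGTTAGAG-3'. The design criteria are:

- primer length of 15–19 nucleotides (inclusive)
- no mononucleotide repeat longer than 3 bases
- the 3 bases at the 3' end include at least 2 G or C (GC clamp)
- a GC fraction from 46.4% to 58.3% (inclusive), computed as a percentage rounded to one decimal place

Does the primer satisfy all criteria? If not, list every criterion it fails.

Base counts: A=3, T=7, G=5, C=2 (length 17).
length: length 17 ✓
homopolymer run: longest run = 4, exceeds 3 ✗
GC clamp: 3' end GAG has 2 G/C ✓
GC content: GC 7/17 = 41.2%, outside 46.4–58.3% ✗

Fails: homopolymer run, GC content.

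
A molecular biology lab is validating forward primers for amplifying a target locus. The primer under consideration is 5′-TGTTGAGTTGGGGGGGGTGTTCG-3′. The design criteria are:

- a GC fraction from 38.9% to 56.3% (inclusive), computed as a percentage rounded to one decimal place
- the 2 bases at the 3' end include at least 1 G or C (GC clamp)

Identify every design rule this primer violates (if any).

Base counts: A=1, T=8, G=13, C=1 (length 23).
GC content: GC 14/23 = 60.9%, outside 38.9–56.3% ✗
GC clamp: 3' end CG has 2 G/C ✓

Fails: GC content.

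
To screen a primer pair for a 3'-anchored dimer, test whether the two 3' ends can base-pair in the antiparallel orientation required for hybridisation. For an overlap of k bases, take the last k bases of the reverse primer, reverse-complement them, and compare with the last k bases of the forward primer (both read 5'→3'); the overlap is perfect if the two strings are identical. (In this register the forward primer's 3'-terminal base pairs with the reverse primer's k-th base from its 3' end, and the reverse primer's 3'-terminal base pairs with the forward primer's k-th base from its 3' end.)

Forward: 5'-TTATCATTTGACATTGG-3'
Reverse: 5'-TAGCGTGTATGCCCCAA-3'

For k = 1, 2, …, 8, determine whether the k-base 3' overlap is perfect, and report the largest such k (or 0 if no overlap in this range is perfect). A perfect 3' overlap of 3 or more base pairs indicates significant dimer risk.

Last 8 bases (5'→3') — forward …GACATTGG, reverse …TGCCCCAA.
Reverse complement of the reverse primer's last 8 bases: TTGGGGCA; its first k bases are the reverse complement of the reverse primer's last k bases, so a perfect k-base overlap needs the forward primer's last k bases to equal them.
Comparing (forward last k vs required): k=1: G vs T ✗; k=2: GG vs TT ✗; k=3: TGG vs TTG ✗; k=4: TTGG vs TTGG ✓; k=5: ATTGG vs TTGGG ✗; k=6: CATTGG vs TTGGGG ✗; k=7: ACATTGG vs TTGGGGC ✗; k=8: GACATTGG vs TTGGGGCA ✗.
Only k = 4 is perfect, so the longest perfect 3' overlap is 4.

Longest perfect overlap: 4 complementary base pairs; significant dimer risk (threshold 3).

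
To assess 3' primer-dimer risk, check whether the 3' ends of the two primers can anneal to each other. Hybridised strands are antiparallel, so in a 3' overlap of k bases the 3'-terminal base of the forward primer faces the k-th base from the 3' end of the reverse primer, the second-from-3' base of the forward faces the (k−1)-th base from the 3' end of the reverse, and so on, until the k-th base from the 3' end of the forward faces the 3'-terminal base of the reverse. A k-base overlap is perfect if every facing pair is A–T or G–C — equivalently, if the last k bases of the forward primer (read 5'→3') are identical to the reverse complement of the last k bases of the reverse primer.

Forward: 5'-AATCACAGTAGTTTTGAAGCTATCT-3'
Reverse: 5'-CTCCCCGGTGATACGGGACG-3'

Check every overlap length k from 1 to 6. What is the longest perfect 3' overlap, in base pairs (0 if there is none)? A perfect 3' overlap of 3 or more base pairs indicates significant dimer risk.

Longest perfect overlap: 0 complementary base pairs; below the dimer-risk threshold (threshold 3).

Last 6 bases (5'→3') — forward …CTATCT, reverse …GGGACG.
Reverse complement of the reverse primer's last 6 bases: CGTCCC; its first k bases are the reverse complement of the reverse primer's last k bases, so a perfect k-base overlap needs the forward primer's last k bases to equal them.
Comparing (forward last k vs required): k=1: T vs C ✗; k=2: CT vs CG ✗; k=3: TCT vs CGT ✗; k=4: ATCT vs CGTC ✗; k=5: TATCT vs CGTCC ✗; k=6: CTATCT vs CGTCCC ✗.
No overlap length from 1 to 6 is perfect, so the longest perfect 3' overlap is 0.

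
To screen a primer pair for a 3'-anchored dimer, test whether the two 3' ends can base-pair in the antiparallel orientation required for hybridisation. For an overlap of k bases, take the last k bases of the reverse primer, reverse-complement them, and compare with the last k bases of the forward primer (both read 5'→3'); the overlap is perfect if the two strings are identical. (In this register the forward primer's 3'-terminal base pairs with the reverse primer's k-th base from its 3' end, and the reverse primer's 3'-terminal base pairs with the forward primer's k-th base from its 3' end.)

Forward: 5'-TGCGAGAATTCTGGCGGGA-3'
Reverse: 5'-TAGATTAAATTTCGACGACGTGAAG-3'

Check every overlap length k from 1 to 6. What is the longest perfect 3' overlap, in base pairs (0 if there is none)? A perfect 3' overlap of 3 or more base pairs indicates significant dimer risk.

Longest perfect overlap: 0 complementary base pairs; below the dimer-risk threshold (threshold 3).

Last 6 bases (5'→3') — forward …GCGGGA, reverse …GTGAAG.
Reverse complement of the reverse primer's last 6 bases: CTTCAC; its first k bases are the reverse complement of the reverse primer's last k bases, so a perfect k-base overlap needs the forward primer's last k bases to equal them.
Comparing (forward last k vs required): k=1: A vs C ✗; k=2: GA vs CT ✗; k=3: GGA vs CTT ✗; k=4: GGGA vs CTTC ✗; k=5: CGGGA vs CTTCA ✗; k=6: GCGGGA vs CTTCAC ✗.
No overlap length from 1 to 6 is perfect, so the longest perfect 3' overlap is 0.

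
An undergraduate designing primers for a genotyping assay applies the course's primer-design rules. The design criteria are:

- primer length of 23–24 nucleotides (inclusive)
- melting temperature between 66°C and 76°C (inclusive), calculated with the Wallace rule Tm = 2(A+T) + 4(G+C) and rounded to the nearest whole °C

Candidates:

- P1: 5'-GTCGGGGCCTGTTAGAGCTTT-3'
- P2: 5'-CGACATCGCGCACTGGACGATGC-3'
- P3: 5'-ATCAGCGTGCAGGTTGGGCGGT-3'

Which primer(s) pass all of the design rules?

P1 (21 nt, A=2 T=7 G=8 C=4): length 21, outside 23–24 ✗; Tm = 2·9 + 4·12 = 66°C ✓ — fails.
P2 (23 nt, A=5 T=3 G=7 C=8): length 23 ✓; Tm = 2·8 + 4·15 = 76°C ✓ — passes.
P3 (22 nt, A=3 T=5 G=10 C=4): length 22, outside 23–24 ✗; Tm = 2·8 + 4·14 = 72°C ✓ — fails.

P2 only.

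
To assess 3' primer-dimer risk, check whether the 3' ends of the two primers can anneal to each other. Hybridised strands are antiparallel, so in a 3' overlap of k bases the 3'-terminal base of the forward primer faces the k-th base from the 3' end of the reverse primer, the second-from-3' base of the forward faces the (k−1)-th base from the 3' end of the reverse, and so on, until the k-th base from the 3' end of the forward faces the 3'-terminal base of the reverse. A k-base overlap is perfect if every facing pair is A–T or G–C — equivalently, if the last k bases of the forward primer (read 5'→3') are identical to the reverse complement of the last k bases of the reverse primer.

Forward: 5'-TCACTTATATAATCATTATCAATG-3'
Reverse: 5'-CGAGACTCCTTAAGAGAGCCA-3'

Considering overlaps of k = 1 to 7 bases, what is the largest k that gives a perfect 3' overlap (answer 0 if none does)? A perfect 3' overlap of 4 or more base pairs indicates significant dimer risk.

Last 7 bases (5'→3') — forward …ATCAATG, reverse …AGAGCCA.
Reverse complement of the reverse primer's last 7 bases: TGGCTCT; its first k bases are the reverse complement of the reverse primer's last k bases, so a perfect k-base overlap needs the forward primer's last k bases to equal them.
Comparing (forward last k vs required): k=1: G vs T ✗; k=2: TG vs TG ✓; k=3: ATG vs TGG ✗; k=4: AATG vs TGGC ✗; k=5: CAATG vs TGGCT ✗; k=6: TCAATG vs TGGCTC ✗; k=7: ATCAATG vs TGGCTCT ✗.
Only k = 2 is perfect, so the longest perfect 3' overlap is 2.

Longest perfect overlap: 2 complementary base pairs; below the dimer-risk threshold (threshold 4).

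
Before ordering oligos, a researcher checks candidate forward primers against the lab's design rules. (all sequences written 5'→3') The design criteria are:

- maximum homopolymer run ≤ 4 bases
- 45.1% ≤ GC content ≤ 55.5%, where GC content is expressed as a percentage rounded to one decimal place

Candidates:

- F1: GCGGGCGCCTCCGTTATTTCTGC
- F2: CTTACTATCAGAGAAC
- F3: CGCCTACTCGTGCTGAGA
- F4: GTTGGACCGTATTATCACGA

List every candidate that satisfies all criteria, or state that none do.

None of the candidates satisfy all criteria.

F1 (23 nt, A=1 T=7 G=7 C=8): longest run = 3 ✓; GC 15/23 = 65.2%, outside 45.1–55.5% ✗ — fails.
F2 (16 nt, A=6 T=4 G=2 C=4): longest run = 2 ✓; GC 6/16 = 37.5%, outside 45.1–55.5% ✗ — fails.
F3 (18 nt, A=3 T=4 G=5 C=6): longest run = 2 ✓; GC 11/18 = 61.1%, outside 45.1–55.5% ✗ — fails.
F4 (20 nt, A=5 T=6 G=5 C=4): longest run = 2 ✓; GC 9/20 = 45.0%, outside 45.1–55.5% ✗ — fails.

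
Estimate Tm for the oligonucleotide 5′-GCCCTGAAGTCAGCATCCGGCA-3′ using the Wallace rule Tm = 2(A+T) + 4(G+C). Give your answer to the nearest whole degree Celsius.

72°C

Base counts: A=5, T=3, G=6, C=8 (length 22).
Tm = 2·(5+3) + 4·(6+8) = 2·8 + 4·14 = 16 + 56 = 72°C.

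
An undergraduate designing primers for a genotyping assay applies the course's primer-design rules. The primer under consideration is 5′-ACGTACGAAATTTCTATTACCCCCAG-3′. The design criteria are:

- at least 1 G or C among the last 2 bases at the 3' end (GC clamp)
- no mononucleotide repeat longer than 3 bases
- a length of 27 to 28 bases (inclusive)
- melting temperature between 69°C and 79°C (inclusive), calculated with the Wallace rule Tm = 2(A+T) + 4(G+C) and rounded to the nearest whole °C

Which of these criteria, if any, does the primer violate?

Base counts: A=8, T=7, G=3, C=8 (length 26).
GC clamp: 3' end AG has 1 G/C ✓
homopolymer run: longest run = 5, exceeds 3 ✗
length: length 26, outside 27–28 ✗
Tm: Tm = 2·15 + 4·11 = 74°C ✓

Fails: homopolymer run, length.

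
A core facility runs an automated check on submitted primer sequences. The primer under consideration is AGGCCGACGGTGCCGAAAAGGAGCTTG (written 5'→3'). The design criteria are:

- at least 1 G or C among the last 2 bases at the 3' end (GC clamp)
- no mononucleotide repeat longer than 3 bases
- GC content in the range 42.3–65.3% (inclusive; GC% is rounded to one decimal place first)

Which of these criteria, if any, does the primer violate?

Fails: homopolymer run.

Base counts: A=7, T=3, G=11, C=6 (length 27).
GC clamp: 3' end TG has 1 G/C ✓
homopolymer run: longest run = 4, exceeds 3 ✗
GC content: GC 17/27 = 63.0% ✓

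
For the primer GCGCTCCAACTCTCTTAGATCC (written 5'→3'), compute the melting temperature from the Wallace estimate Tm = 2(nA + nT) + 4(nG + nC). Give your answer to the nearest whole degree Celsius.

Base counts: A=4, T=6, G=3, C=9 (length 22).
Tm = 2·(4+6) + 4·(3+9) = 2·10 + 4·12 = 20 + 48 = 68°C.

68°C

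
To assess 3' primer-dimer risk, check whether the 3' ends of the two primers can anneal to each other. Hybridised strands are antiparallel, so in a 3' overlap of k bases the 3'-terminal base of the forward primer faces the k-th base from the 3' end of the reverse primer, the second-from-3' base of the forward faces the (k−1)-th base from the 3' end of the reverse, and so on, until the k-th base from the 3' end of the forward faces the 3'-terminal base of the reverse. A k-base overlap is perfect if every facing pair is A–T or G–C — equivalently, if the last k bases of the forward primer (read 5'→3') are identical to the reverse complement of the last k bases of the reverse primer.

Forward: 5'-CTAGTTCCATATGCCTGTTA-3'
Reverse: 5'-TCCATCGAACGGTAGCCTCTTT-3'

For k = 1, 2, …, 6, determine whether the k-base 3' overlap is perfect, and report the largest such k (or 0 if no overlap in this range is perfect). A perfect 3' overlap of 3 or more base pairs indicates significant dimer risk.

Last 6 bases (5'→3') — forward …CTGTTA, reverse …CTCTTT.
Reverse complement of the reverse primer's last 6 bases: AAAGAG; its first k bases are the reverse complement of the reverse primer's last k bases, so a perfect k-base overlap needs the forward primer's last k bases to equal them.
Comparing (forward last k vs required): k=1: A vs A ✓; k=2: TA vs AA ✗; k=3: TTA vs AAA ✗; k=4: GTTA vs AAAG ✗; k=5: TGTTA vs AAAGA ✗; k=6: CTGTTA vs AAAGAG ✗.
Only k = 1 is perfect, so the longest perfect 3' overlap is 1.

Longest perfect overlap: 1 complementary base pair; below the dimer-risk threshold (threshold 3).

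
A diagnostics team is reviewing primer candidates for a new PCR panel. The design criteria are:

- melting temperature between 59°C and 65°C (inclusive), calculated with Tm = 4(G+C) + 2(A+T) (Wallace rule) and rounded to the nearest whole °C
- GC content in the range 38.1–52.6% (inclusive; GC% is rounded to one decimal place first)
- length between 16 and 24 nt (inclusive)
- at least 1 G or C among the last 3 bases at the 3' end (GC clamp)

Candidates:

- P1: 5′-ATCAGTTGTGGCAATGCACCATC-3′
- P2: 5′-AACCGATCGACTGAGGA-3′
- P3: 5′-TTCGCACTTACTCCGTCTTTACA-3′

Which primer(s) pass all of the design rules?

None of the candidates satisfy all criteria.

P1 (23 nt, A=6 T=6 G=5 C=6): Tm = 2·12 + 4·11 = 68°C, outside 59–65°C ✗; GC 11/23 = 47.8% ✓; length 23 ✓; 3' end ATC has 1 G/C ✓ — fails.
P2 (17 nt, A=6 T=2 G=5 C=4): Tm = 2·8 + 4·9 = 52°C, outside 59–65°C ✗; GC 9/17 = 52.9%, outside 38.1–52.6% ✗; length 17 ✓; 3' end GGA has 2 G/C ✓ — fails.
P3 (23 nt, A=4 T=9 G=2 C=8): Tm = 2·13 + 4·10 = 66°C, outside 59–65°C ✗; GC 10/23 = 43.5% ✓; length 23 ✓; 3' end ACA has 1 G/C ✓ — fails.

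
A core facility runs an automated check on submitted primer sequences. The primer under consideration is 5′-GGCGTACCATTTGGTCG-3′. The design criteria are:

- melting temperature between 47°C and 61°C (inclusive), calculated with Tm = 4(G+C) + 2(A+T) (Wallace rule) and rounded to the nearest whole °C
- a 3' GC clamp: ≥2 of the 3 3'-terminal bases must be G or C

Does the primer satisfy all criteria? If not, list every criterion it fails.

Base counts: A=2, T=5, G=6, C=4 (length 17).
Tm: Tm = 2·7 + 4·10 = 54°C ✓
GC clamp: 3' end TCG has 2 G/C ✓

Meets all criteria.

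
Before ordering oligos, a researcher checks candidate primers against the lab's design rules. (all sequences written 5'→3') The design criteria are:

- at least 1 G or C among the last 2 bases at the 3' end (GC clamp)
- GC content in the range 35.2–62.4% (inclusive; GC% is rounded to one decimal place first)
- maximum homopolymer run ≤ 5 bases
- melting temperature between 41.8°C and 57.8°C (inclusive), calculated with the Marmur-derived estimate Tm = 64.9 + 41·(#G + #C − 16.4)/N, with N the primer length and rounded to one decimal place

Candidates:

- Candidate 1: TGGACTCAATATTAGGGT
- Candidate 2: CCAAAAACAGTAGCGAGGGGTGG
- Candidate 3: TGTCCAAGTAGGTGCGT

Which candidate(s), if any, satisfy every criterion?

Candidate 1 (18 nt, A=5 T=6 G=5 C=2): 3' end GT has 1 G/C ✓; GC 7/18 = 38.9% ✓; longest run = 3 ✓; Tm = 64.9 + 41·(7 − 16.4)/18 = 43.5°C ✓ — passes.
Candidate 2 (23 nt, A=8 T=2 G=9 C=4): 3' end GG has 2 G/C ✓; GC 13/23 = 56.5% ✓; longest run = 5 ✓; Tm = 64.9 + 41·(13 − 16.4)/23 = 58.8°C, outside 41.8–57.8°C ✗ — fails.
Candidate 3 (17 nt, A=3 T=5 G=6 C=3): 3' end GT has 1 G/C ✓; GC 9/17 = 52.9% ✓; longest run = 2 ✓; Tm = 64.9 + 41·(9 − 16.4)/17 = 47.1°C ✓ — passes.

Candidate 1 and Candidate 3.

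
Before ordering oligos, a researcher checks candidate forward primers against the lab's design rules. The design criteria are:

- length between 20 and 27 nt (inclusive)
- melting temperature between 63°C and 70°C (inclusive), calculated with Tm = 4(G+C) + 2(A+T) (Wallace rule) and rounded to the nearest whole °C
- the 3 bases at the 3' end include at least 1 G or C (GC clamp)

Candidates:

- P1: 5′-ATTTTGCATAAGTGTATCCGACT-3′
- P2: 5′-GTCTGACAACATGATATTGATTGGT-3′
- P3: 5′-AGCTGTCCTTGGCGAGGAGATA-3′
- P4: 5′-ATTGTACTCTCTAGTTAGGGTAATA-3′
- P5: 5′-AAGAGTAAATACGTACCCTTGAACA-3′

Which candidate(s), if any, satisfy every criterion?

P2 and P5.

P1 (23 nt, A=6 T=9 G=4 C=4): length 23 ✓; Tm = 2·15 + 4·8 = 62°C, outside 63–70°C ✗; 3' end ACT has 1 G/C ✓ — fails.
P2 (25 nt, A=7 T=9 G=6 C=3): length 25 ✓; Tm = 2·16 + 4·9 = 68°C ✓; 3' end GGT has 2 G/C ✓ — passes.
P3 (22 nt, A=5 T=5 G=8 C=4): length 22 ✓; Tm = 2·10 + 4·12 = 68°C ✓; 3' end ATA has 0 G/C, need ≥1 ✗ — fails.
P4 (25 nt, A=7 T=10 G=5 C=3): length 25 ✓; Tm = 2·17 + 4·8 = 66°C ✓; 3' end ATA has 0 G/C, need ≥1 ✗ — fails.
P5 (25 nt, A=11 T=5 G=4 C=5): length 25 ✓; Tm = 2·16 + 4·9 = 68°C ✓; 3' end ACA has 1 G/C ✓ — passes.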